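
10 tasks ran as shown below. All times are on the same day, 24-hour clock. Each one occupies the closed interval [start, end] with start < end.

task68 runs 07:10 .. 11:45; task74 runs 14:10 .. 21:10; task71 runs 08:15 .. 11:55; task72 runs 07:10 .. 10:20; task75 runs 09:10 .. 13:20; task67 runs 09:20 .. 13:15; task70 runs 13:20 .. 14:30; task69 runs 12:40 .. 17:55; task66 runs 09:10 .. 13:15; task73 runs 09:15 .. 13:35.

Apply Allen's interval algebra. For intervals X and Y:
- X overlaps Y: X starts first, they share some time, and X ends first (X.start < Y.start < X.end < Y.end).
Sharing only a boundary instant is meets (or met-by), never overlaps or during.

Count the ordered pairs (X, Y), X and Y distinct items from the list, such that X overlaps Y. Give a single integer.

23

Checking all 90 ordered pairs for relation 'overlaps'; matching pairs in alphabetical order:
(task66, task69): task66 overlaps task69 ✓
(task66, task73): task66 overlaps task73 ✓
(task67, task69): task67 overlaps task69 ✓
(task68, task66): task68 overlaps task66 ✓
(task68, task67): task68 overlaps task67 ✓
(task68, task71): task68 overlaps task71 ✓
(task68, task73): task68 overlaps task73 ✓
(task68, task75): task68 overlaps task75 ✓
(task69, task74): task69 overlaps task74 ✓
(task70, task74): task70 overlaps task74 ✓
(task71, task66): task71 overlaps task66 ✓
(task71, task67): task71 overlaps task67 ✓
(task71, task73): task71 overlaps task73 ✓
(task71, task75): task71 overlaps task75 ✓
(task72, task66): task72 overlaps task66 ✓
(task72, task67): task72 overlaps task67 ✓
(task72, task71): task72 overlaps task71 ✓
(task72, task73): task72 overlaps task73 ✓
(task72, task75): task72 overlaps task75 ✓
(task73, task69): task73 overlaps task69 ✓
(task73, task70): task73 overlaps task70 ✓
(task75, task69): task75 overlaps task69 ✓
(task75, task73): task75 overlaps task73 ✓
Count: 23.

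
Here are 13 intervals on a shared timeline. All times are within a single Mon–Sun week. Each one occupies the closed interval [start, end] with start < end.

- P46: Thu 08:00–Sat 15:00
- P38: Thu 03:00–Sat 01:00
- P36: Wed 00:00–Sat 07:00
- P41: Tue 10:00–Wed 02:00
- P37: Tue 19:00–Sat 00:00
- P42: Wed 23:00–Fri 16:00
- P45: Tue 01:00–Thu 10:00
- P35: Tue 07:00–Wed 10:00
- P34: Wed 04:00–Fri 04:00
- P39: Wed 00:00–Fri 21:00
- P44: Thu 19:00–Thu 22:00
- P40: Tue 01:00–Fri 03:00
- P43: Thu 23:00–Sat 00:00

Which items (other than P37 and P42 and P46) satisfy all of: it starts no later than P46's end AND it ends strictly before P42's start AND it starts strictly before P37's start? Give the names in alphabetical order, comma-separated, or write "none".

Conditions: its start is no later than P46's end (X.start <= Sat 15:00) AND its end is strictly before P42's start (X.end < Wed 23:00) AND its start is strictly before P37's start (X.start < Tue 19:00).
P34: start Wed 04:00 <= Sat 15:00? ✓; end Fri 04:00 < Wed 23:00? ✗; start Wed 04:00 < Tue 19:00? ✗ → no.
P35: start Tue 07:00 <= Sat 15:00? ✓; end Wed 10:00 < Wed 23:00? ✓; start Tue 07:00 < Tue 19:00? ✓ → yes.
P36: start Wed 00:00 <= Sat 15:00? ✓; end Sat 07:00 < Wed 23:00? ✗; start Wed 00:00 < Tue 19:00? ✗ → no.
P38: start Thu 03:00 <= Sat 15:00? ✓; end Sat 01:00 < Wed 23:00? ✗; start Thu 03:00 < Tue 19:00? ✗ → no.
P39: start Wed 00:00 <= Sat 15:00? ✓; end Fri 21:00 < Wed 23:00? ✗; start Wed 00:00 < Tue 19:00? ✗ → no.
P40: start Tue 01:00 <= Sat 15:00? ✓; end Fri 03:00 < Wed 23:00? ✗; start Tue 01:00 < Tue 19:00? ✓ → no.
P41: start Tue 10:00 <= Sat 15:00? ✓; end Wed 02:00 < Wed 23:00? ✓; start Tue 10:00 < Tue 19:00? ✓ → yes.
P43: start Thu 23:00 <= Sat 15:00? ✓; end Sat 00:00 < Wed 23:00? ✗; start Thu 23:00 < Tue 19:00? ✗ → no.
P44: start Thu 19:00 <= Sat 15:00? ✓; end Thu 22:00 < Wed 23:00? ✗; start Thu 19:00 < Tue 19:00? ✗ → no.
P45: start Tue 01:00 <= Sat 15:00? ✓; end Thu 10:00 < Wed 23:00? ✗; start Tue 01:00 < Tue 19:00? ✓ → no.
Result: P35, P41.

P35, P41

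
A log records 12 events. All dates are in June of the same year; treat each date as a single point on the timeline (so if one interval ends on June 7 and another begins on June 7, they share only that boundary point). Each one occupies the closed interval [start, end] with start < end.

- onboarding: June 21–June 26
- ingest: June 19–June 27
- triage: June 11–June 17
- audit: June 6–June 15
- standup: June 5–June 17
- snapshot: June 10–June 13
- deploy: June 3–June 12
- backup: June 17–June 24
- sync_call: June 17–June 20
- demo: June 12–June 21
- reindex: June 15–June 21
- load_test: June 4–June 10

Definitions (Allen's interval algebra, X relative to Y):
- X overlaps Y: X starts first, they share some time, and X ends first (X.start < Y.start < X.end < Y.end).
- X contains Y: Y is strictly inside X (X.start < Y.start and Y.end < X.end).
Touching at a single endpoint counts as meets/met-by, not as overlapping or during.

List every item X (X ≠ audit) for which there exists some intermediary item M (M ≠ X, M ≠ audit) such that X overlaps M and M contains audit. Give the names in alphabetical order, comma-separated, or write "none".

deploy, load_test

Target audit = [June 6, June 15].
Intermediaries M with M contains audit: standup.
Via standup — items with X overlaps standup: deploy, load_test.
Union: deploy, load_test.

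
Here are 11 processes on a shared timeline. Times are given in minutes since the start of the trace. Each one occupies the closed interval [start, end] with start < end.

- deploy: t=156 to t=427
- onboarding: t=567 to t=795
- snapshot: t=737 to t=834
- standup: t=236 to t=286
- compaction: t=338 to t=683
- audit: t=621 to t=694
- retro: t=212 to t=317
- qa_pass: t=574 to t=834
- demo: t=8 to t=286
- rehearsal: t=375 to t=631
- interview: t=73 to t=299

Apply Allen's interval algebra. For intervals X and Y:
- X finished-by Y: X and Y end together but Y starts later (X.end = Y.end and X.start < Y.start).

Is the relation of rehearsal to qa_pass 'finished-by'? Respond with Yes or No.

No

rehearsal = [t=375, t=631], qa_pass = [t=574, t=834].
Actual relation of rehearsal to qa_pass: overlaps.
Asked whether 'finished-by' holds → No.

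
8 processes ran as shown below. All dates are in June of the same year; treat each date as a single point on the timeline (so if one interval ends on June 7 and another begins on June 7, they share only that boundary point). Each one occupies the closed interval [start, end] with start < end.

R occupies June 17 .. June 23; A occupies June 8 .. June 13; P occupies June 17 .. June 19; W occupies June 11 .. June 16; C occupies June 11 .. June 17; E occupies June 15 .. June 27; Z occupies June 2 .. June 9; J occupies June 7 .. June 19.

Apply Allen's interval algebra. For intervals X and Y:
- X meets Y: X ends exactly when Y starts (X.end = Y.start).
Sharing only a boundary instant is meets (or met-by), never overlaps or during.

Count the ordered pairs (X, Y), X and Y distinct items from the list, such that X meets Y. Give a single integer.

Checking all 56 ordered pairs for relation 'meets'; matching pairs in alphabetical order:
(C, P): C meets P ✓
(C, R): C meets R ✓
Count: 2.

2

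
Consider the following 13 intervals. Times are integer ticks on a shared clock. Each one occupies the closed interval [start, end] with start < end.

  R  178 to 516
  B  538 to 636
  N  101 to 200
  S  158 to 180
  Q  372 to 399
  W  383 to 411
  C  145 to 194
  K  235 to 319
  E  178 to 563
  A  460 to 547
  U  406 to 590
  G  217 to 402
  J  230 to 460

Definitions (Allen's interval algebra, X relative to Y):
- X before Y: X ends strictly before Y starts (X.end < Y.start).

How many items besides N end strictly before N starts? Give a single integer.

Target N = [101, 200].
A [460, 547] → after → no.
B [538, 636] → after → no.
C [145, 194] → during → no.
E [178, 563] → overlapped-by → no.
G [217, 402] → after → no.
J [230, 460] → after → no.
K [235, 319] → after → no.
Q [372, 399] → after → no.
R [178, 516] → overlapped-by → no.
S [158, 180] → during → no.
U [406, 590] → after → no.
W [383, 411] → after → no.
Total: 0.

0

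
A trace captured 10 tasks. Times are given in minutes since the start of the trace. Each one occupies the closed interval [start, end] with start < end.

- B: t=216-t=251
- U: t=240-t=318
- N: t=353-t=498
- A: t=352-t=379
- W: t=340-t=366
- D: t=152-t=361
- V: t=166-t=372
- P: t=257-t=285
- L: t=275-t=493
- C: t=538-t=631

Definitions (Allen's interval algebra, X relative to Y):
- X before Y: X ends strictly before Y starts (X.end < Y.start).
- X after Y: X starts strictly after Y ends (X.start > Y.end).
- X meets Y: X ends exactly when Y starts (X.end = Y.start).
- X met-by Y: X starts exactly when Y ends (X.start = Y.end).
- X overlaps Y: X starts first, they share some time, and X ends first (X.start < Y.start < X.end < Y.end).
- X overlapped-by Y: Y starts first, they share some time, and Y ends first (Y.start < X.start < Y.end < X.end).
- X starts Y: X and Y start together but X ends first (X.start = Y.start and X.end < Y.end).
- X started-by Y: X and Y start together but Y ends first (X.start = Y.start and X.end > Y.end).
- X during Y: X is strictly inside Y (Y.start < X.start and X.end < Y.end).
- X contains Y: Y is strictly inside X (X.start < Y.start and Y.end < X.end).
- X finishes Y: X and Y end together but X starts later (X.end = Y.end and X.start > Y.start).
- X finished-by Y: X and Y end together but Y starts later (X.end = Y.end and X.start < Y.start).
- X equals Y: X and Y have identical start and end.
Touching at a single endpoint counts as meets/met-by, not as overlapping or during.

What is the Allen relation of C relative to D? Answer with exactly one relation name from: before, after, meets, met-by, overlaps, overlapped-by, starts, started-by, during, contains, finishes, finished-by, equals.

C = [t=538, t=631]; D = [t=152, t=361].
Compare endpoints: C.start > D.start, C.start > D.end, C.end > D.start, C.end > D.end.
That pattern is 'after'.

after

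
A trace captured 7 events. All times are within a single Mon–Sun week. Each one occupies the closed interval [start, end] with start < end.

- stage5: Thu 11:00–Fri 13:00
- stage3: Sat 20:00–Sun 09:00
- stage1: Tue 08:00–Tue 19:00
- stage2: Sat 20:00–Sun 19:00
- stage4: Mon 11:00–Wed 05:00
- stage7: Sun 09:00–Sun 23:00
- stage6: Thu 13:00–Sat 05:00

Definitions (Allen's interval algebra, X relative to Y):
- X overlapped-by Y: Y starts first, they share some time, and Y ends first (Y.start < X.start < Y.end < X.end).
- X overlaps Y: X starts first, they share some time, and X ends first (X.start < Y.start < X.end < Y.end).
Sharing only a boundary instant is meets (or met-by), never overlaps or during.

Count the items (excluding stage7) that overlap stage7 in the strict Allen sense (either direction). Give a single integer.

1

Target stage7 = [Sun 09:00, Sun 23:00].
stage1 [Tue 08:00, Tue 19:00] → before → no.
stage2 [Sat 20:00, Sun 19:00] → overlaps → counts.
stage3 [Sat 20:00, Sun 09:00] → meets → no.
stage4 [Mon 11:00, Wed 05:00] → before → no.
stage5 [Thu 11:00, Fri 13:00] → before → no.
stage6 [Thu 13:00, Sat 05:00] → before → no.
Total: 1.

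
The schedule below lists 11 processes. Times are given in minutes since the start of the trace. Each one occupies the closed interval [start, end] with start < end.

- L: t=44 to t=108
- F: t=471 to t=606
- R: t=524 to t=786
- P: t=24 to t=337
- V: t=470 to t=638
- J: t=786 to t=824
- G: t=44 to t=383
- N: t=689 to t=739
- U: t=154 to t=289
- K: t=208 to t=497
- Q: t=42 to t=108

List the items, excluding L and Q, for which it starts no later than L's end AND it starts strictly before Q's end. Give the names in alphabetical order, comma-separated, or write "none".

G, P

Conditions: its start is no later than L's end (X.start <= t=108) AND its start is strictly before Q's end (X.start < t=108).
F: start t=471 <= t=108? ✗; start t=471 < t=108? ✗ → no.
G: start t=44 <= t=108? ✓; start t=44 < t=108? ✓ → yes.
J: start t=786 <= t=108? ✗; start t=786 < t=108? ✗ → no.
K: start t=208 <= t=108? ✗; start t=208 < t=108? ✗ → no.
N: start t=689 <= t=108? ✗; start t=689 < t=108? ✗ → no.
P: start t=24 <= t=108? ✓; start t=24 < t=108? ✓ → yes.
R: start t=524 <= t=108? ✗; start t=524 < t=108? ✗ → no.
U: start t=154 <= t=108? ✗; start t=154 < t=108? ✗ → no.
V: start t=470 <= t=108? ✗; start t=470 < t=108? ✗ → no.
Result: G, P.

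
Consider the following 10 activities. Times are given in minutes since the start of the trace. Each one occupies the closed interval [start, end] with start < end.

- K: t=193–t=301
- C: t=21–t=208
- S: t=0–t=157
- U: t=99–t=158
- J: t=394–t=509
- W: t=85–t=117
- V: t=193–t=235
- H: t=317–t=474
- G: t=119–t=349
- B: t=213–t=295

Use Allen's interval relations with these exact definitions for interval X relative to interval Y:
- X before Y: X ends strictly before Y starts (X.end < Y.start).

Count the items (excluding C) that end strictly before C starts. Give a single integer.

Target C = [t=21, t=208].
B [t=213, t=295] → after → no.
G [t=119, t=349] → overlapped-by → no.
H [t=317, t=474] → after → no.
J [t=394, t=509] → after → no.
K [t=193, t=301] → overlapped-by → no.
S [t=0, t=157] → overlaps → no.
U [t=99, t=158] → during → no.
V [t=193, t=235] → overlapped-by → no.
W [t=85, t=117] → during → no.
Total: 0.

0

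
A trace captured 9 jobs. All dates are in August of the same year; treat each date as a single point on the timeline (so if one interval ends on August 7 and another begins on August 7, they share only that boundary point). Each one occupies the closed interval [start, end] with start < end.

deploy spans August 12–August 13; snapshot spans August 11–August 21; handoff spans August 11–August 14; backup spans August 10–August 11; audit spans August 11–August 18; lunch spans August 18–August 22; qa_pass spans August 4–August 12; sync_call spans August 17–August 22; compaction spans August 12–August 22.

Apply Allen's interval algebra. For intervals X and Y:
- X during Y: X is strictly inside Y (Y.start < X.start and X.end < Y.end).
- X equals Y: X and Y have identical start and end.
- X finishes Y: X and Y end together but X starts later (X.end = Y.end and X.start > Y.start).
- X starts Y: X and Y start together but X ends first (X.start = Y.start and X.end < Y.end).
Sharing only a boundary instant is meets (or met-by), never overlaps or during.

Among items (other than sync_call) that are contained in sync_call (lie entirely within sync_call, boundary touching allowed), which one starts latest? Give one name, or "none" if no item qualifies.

Target sync_call = [August 17, August 22].
audit [August 11, August 18] → overlaps → excluded.
backup [August 10, August 11] → before → excluded.
compaction [August 12, August 22] → finished-by → excluded.
deploy [August 12, August 13] → before → excluded.
handoff [August 11, August 14] → before → excluded.
lunch [August 18, August 22] → finishes → candidate.
qa_pass [August 4, August 12] → before → excluded.
snapshot [August 11, August 21] → overlaps → excluded.
Among candidates, latest start is August 18 → lunch.

lunch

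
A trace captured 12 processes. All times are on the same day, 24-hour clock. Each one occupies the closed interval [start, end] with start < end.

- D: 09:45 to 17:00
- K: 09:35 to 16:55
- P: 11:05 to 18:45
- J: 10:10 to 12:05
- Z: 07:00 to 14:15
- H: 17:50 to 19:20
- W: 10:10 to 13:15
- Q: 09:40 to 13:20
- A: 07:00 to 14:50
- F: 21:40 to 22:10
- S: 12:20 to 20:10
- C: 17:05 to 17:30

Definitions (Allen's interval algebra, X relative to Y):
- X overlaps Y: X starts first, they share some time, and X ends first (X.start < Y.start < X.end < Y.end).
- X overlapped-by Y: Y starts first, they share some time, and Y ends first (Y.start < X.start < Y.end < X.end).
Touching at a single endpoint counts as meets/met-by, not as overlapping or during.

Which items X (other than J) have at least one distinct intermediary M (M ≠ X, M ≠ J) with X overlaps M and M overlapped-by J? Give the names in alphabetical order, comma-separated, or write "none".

A, D, K, Q, W, Z

Target J = [10:10, 12:05].
Intermediaries M with M overlapped-by J: P.
Via P — items with X overlaps P: A, D, K, Q, W, Z.
Union: A, D, K, Q, W, Z.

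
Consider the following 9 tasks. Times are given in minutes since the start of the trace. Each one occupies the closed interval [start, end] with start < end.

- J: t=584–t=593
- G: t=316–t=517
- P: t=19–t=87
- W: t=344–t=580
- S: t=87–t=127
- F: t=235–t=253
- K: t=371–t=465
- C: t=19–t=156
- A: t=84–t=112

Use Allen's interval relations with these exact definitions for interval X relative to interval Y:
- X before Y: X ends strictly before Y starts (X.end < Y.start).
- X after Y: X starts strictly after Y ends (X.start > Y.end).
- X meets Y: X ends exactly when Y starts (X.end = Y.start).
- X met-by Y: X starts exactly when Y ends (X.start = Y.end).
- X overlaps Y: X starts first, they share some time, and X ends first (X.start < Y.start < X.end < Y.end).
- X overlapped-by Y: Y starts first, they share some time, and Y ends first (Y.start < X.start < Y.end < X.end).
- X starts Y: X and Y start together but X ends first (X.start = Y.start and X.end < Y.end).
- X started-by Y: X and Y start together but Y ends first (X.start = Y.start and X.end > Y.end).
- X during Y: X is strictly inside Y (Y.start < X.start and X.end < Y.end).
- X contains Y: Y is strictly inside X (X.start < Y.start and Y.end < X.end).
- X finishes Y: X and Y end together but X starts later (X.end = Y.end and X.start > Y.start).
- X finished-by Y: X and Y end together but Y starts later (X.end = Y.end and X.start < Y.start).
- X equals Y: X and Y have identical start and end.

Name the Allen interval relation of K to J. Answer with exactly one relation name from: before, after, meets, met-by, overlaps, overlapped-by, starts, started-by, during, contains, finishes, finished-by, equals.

before

K = [t=371, t=465]; J = [t=584, t=593].
Compare endpoints: K.start < J.start, K.start < J.end, K.end < J.start, K.end < J.end.
That pattern is 'before'.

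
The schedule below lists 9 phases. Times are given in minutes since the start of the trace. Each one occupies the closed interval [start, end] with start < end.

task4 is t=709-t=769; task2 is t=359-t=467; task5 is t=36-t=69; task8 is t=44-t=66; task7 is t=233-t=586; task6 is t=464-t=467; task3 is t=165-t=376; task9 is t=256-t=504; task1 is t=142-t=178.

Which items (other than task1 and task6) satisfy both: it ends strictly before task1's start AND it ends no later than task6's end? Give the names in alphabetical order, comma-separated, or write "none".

Conditions: its end is strictly before task1's start (X.end < t=142) AND its end is no later than task6's end (X.end <= t=467).
task2: end t=467 < t=142? ✗; end t=467 <= t=467? ✓ → no.
task3: end t=376 < t=142? ✗; end t=376 <= t=467? ✓ → no.
task4: end t=769 < t=142? ✗; end t=769 <= t=467? ✗ → no.
task5: end t=69 < t=142? ✓; end t=69 <= t=467? ✓ → yes.
task7: end t=586 < t=142? ✗; end t=586 <= t=467? ✗ → no.
task8: end t=66 < t=142? ✓; end t=66 <= t=467? ✓ → yes.
task9: end t=504 < t=142? ✗; end t=504 <= t=467? ✗ → no.
Result: task5, task8.

task5, task8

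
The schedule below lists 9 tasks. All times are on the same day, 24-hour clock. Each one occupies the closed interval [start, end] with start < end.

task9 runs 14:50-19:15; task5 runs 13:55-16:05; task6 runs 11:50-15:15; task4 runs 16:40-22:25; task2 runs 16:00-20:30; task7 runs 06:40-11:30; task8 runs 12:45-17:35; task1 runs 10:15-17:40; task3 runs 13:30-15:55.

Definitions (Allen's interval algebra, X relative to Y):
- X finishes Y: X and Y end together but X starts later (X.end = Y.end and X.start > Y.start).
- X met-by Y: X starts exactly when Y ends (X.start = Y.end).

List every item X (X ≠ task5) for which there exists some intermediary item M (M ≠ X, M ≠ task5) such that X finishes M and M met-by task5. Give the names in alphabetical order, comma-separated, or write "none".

Target task5 = [13:55, 16:05].
Intermediaries M with M met-by task5: none.
Union: none.

none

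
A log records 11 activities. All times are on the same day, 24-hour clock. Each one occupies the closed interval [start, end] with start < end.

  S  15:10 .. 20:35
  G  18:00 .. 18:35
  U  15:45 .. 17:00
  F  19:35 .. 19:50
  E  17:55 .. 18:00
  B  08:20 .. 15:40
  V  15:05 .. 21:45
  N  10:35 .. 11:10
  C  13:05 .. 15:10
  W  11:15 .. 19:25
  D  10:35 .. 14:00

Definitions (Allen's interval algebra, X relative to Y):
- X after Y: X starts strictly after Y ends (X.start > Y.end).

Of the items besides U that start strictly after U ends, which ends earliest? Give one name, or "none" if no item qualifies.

Target U = [15:45, 17:00].
B [08:20, 15:40] → before → excluded.
C [13:05, 15:10] → before → excluded.
D [10:35, 14:00] → before → excluded.
E [17:55, 18:00] → after → candidate.
F [19:35, 19:50] → after → candidate.
G [18:00, 18:35] → after → candidate.
N [10:35, 11:10] → before → excluded.
S [15:10, 20:35] → contains → excluded.
V [15:05, 21:45] → contains → excluded.
W [11:15, 19:25] → contains → excluded.
Among candidates, earliest end is 18:00 → E.

E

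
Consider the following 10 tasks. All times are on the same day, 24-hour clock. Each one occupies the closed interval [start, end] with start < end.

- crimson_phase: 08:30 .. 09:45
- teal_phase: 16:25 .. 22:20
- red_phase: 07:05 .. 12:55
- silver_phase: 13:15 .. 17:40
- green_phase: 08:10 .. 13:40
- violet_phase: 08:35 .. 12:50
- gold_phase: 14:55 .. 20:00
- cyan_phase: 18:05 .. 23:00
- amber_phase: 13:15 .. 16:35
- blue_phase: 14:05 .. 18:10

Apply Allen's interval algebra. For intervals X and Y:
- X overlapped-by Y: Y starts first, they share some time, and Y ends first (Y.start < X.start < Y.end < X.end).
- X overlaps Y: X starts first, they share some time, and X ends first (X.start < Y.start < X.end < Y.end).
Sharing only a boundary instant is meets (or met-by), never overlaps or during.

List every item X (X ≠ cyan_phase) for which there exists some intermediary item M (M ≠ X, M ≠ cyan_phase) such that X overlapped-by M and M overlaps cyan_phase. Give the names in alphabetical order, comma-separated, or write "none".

gold_phase, teal_phase

Target cyan_phase = [18:05, 23:00].
Intermediaries M with M overlaps cyan_phase: blue_phase, gold_phase, teal_phase.
Via blue_phase — items with X overlapped-by blue_phase: gold_phase, teal_phase.
Via gold_phase — items with X overlapped-by gold_phase: teal_phase.
Via teal_phase — items with X overlapped-by teal_phase: none.
Union: gold_phase, teal_phase.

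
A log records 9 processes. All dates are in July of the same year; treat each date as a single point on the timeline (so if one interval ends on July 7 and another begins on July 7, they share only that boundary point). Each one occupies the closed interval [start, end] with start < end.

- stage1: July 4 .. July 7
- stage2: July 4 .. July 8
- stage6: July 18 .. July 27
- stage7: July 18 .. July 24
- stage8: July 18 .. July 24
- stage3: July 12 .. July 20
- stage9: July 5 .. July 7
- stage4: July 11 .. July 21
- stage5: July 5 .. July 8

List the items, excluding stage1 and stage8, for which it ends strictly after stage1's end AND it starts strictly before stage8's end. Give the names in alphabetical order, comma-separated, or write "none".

Conditions: its end is strictly after stage1's end (X.end > July 7) AND its start is strictly before stage8's end (X.start < July 24).
stage2: end July 8 > July 7? ✓; start July 4 < July 24? ✓ → yes.
stage3: end July 20 > July 7? ✓; start July 12 < July 24? ✓ → yes.
stage4: end July 21 > July 7? ✓; start July 11 < July 24? ✓ → yes.
stage5: end July 8 > July 7? ✓; start July 5 < July 24? ✓ → yes.
stage6: end July 27 > July 7? ✓; start July 18 < July 24? ✓ → yes.
stage7: end July 24 > July 7? ✓; start July 18 < July 24? ✓ → yes.
stage9: end July 7 > July 7? ✗; start July 5 < July 24? ✓ → no.
Result: stage2, stage3, stage4, stage5, stage6, stage7.

stage2, stage3, stage4, stage5, stage6, stage7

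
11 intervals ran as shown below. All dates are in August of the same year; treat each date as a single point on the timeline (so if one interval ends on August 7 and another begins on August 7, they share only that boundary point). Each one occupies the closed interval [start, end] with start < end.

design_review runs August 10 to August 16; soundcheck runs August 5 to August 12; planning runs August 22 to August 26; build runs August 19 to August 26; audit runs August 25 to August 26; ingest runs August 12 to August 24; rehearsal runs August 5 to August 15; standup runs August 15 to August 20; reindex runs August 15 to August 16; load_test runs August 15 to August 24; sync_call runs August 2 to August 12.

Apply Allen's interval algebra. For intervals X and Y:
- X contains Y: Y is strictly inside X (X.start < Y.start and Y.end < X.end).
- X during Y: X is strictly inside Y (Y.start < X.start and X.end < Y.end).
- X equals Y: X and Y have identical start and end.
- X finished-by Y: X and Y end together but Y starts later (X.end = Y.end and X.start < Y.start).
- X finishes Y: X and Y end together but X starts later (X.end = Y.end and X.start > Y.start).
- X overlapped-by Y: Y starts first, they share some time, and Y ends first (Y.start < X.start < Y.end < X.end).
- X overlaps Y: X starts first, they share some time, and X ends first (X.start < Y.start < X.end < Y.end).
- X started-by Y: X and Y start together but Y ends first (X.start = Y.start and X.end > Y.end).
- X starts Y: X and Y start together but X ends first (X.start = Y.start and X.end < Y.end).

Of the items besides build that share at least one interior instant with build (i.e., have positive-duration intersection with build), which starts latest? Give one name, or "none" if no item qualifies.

audit

Target build = [August 19, August 26].
audit [August 25, August 26] → finishes → candidate.
design_review [August 10, August 16] → before → excluded.
ingest [August 12, August 24] → overlaps → candidate.
load_test [August 15, August 24] → overlaps → candidate.
planning [August 22, August 26] → finishes → candidate.
rehearsal [August 5, August 15] → before → excluded.
reindex [August 15, August 16] → before → excluded.
soundcheck [August 5, August 12] → before → excluded.
standup [August 15, August 20] → overlaps → candidate.
sync_call [August 2, August 12] → before → excluded.
Among candidates, latest start is August 25 → audit.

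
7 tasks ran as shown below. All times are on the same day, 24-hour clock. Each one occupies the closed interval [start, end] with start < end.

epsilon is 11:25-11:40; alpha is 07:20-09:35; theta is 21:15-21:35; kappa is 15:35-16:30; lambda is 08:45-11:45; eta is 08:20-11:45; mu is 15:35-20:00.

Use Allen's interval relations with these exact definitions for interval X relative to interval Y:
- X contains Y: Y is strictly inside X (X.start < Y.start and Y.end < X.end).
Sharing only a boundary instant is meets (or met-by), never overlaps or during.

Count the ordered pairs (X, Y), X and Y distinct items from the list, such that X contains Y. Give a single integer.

Checking all 42 ordered pairs for relation 'contains'; matching pairs in alphabetical order:
(eta, epsilon): eta contains epsilon ✓
(lambda, epsilon): lambda contains epsilon ✓
Count: 2.

2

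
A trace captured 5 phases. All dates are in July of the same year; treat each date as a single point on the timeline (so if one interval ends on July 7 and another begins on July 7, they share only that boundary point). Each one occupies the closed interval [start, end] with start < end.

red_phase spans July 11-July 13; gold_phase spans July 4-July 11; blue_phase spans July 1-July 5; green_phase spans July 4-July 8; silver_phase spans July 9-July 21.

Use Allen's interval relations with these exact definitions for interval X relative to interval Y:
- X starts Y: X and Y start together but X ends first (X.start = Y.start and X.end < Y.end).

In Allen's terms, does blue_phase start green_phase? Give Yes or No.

No

blue_phase = [July 1, July 5], green_phase = [July 4, July 8].
Actual relation of blue_phase to green_phase: overlaps.
Asked whether 'starts' holds → No.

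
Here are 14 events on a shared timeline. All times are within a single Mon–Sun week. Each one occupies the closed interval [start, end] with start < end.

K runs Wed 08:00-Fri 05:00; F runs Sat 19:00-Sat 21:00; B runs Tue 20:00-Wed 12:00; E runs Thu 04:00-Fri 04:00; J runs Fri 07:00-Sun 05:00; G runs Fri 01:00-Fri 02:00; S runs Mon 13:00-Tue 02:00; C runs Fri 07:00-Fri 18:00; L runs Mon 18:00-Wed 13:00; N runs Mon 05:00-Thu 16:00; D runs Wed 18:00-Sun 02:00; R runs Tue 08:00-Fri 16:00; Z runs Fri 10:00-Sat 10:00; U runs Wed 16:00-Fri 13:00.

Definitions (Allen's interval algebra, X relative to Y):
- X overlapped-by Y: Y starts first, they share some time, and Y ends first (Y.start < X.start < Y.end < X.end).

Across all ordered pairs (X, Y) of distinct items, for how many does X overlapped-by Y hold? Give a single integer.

21

Checking all 182 ordered pairs for relation 'overlapped-by'; matching pairs in alphabetical order:
(C, R): C overlapped-by R ✓
(C, U): C overlapped-by U ✓
(D, K): D overlapped-by K ✓
(D, N): D overlapped-by N ✓
(D, R): D overlapped-by R ✓
(D, U): D overlapped-by U ✓
(E, N): E overlapped-by N ✓
(J, D): J overlapped-by D ✓
(J, R): J overlapped-by R ✓
(J, U): J overlapped-by U ✓
(K, B): K overlapped-by B ✓
(K, L): K overlapped-by L ✓
(K, N): K overlapped-by N ✓
(L, S): L overlapped-by S ✓
(R, L): R overlapped-by L ✓
(R, N): R overlapped-by N ✓
(U, K): U overlapped-by K ✓
(U, N): U overlapped-by N ✓
(Z, C): Z overlapped-by C ✓
(Z, R): Z overlapped-by R ✓
(Z, U): Z overlapped-by U ✓
Count: 21.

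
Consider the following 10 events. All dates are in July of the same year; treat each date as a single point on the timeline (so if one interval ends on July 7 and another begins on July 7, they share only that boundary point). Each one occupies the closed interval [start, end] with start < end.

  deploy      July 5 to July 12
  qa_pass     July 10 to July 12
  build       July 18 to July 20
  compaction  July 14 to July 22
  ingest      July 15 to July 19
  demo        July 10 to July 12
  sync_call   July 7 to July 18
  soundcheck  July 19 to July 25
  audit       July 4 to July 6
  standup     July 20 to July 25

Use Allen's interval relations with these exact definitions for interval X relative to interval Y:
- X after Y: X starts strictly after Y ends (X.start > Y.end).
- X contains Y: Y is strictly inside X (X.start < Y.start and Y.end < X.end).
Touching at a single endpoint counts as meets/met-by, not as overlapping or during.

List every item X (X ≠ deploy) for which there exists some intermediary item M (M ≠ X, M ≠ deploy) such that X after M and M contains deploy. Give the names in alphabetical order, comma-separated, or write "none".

Target deploy = [July 5, July 12].
Intermediaries M with M contains deploy: none.
Union: none.

none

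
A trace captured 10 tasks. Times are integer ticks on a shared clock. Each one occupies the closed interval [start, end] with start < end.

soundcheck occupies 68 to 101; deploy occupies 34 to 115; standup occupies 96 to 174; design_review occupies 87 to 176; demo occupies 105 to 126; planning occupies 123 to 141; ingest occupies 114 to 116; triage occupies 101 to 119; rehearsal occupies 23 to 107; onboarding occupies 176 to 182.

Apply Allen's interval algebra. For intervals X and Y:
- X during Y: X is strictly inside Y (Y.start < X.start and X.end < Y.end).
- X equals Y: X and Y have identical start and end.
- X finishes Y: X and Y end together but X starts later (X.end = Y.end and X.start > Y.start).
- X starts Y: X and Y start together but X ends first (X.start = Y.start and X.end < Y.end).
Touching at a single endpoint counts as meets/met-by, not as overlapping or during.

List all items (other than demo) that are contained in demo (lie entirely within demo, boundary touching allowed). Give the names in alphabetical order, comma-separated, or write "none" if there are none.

ingest

Target demo = [105, 126].
deploy [34, 115] → overlaps → no.
design_review [87, 176] → contains → no.
ingest [114, 116] → during → yes.
onboarding [176, 182] → after → no.
planning [123, 141] → overlapped-by → no.
rehearsal [23, 107] → overlaps → no.
soundcheck [68, 101] → before → no.
standup [96, 174] → contains → no.
triage [101, 119] → overlaps → no.
Result: ingest.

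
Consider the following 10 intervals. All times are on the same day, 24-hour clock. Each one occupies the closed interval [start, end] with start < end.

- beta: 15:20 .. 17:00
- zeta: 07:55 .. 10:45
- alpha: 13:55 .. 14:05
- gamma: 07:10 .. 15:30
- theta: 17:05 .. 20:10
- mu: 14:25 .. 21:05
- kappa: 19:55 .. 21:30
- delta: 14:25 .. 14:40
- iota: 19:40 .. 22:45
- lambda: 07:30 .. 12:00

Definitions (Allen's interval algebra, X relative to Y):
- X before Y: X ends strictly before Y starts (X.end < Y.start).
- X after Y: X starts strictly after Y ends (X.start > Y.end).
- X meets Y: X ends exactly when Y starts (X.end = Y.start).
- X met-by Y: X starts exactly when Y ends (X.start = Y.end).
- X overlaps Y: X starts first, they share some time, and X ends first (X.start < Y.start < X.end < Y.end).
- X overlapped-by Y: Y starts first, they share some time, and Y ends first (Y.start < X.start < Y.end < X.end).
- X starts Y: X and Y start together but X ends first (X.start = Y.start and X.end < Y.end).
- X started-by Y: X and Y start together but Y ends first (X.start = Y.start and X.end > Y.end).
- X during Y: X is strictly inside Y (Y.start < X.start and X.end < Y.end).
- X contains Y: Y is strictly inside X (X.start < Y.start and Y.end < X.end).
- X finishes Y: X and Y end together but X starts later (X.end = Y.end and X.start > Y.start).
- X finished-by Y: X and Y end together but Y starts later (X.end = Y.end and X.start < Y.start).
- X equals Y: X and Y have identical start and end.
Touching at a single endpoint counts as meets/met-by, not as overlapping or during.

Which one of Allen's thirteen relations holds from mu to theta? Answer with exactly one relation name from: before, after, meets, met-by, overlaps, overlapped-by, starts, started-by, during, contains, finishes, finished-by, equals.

contains

mu = [14:25, 21:05]; theta = [17:05, 20:10].
Compare endpoints: mu.start < theta.start, mu.start < theta.end, mu.end > theta.start, mu.end > theta.end.
That pattern is 'contains'.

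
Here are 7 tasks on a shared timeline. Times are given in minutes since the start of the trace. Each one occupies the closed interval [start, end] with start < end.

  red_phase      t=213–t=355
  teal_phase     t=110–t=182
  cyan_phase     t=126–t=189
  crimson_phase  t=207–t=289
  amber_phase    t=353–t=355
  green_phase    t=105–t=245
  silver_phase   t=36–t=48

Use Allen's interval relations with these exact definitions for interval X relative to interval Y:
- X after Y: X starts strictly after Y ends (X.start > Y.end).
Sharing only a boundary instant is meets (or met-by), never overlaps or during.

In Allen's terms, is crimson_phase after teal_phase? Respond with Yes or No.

Yes

crimson_phase = [t=207, t=289], teal_phase = [t=110, t=182].
Actual relation of crimson_phase to teal_phase: after.
Asked whether 'after' holds → Yes.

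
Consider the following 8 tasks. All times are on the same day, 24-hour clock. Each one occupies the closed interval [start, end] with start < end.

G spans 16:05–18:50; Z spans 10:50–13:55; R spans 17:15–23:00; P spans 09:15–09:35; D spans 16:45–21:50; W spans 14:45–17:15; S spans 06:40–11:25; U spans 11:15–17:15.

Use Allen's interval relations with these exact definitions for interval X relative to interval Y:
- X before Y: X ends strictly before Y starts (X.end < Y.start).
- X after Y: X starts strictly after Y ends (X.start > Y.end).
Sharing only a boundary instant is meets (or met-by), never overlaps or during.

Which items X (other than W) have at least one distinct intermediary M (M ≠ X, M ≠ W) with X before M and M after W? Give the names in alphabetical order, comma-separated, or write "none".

Target W = [14:45, 17:15].
Intermediaries M with M after W: none.
Union: none.

none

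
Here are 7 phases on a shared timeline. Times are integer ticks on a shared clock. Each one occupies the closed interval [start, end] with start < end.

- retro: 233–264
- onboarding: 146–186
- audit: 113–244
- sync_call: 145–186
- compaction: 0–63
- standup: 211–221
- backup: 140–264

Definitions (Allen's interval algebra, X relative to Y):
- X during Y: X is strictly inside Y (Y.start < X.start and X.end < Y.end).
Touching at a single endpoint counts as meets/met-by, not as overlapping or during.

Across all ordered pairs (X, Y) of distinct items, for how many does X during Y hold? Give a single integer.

Checking all 42 ordered pairs for relation 'during'; matching pairs in alphabetical order:
(onboarding, audit): onboarding during audit ✓
(onboarding, backup): onboarding during backup ✓
(standup, audit): standup during audit ✓
(standup, backup): standup during backup ✓
(sync_call, audit): sync_call during audit ✓
(sync_call, backup): sync_call during backup ✓
Count: 6.

6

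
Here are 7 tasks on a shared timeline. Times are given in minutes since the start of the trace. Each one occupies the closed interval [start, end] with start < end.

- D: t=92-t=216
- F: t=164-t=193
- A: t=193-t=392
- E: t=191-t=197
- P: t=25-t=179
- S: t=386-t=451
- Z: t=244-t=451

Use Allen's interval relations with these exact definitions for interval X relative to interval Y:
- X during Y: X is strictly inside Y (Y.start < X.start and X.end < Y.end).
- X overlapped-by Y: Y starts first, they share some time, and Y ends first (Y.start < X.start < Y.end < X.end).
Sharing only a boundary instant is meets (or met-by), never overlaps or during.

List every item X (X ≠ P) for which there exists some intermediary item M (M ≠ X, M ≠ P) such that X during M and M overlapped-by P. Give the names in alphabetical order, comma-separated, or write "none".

E, F

Target P = [t=25, t=179].
Intermediaries M with M overlapped-by P: D, F.
Via D — items with X during D: E, F.
Via F — items with X during F: none.
Union: E, F.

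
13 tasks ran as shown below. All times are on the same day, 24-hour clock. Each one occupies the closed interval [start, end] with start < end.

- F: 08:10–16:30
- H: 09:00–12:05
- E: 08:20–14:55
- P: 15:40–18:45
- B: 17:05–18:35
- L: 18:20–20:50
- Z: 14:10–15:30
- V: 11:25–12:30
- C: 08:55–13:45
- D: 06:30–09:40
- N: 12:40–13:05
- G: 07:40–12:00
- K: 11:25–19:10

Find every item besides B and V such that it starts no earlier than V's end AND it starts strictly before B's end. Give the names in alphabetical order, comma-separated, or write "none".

Conditions: its start is no earlier than V's end (X.start >= 12:30) AND its start is strictly before B's end (X.start < 18:35).
C: start 08:55 >= 12:30? ✗; start 08:55 < 18:35? ✓ → no.
D: start 06:30 >= 12:30? ✗; start 06:30 < 18:35? ✓ → no.
E: start 08:20 >= 12:30? ✗; start 08:20 < 18:35? ✓ → no.
F: start 08:10 >= 12:30? ✗; start 08:10 < 18:35? ✓ → no.
G: start 07:40 >= 12:30? ✗; start 07:40 < 18:35? ✓ → no.
H: start 09:00 >= 12:30? ✗; start 09:00 < 18:35? ✓ → no.
K: start 11:25 >= 12:30? ✗; start 11:25 < 18:35? ✓ → no.
L: start 18:20 >= 12:30? ✓; start 18:20 < 18:35? ✓ → yes.
N: start 12:40 >= 12:30? ✓; start 12:40 < 18:35? ✓ → yes.
P: start 15:40 >= 12:30? ✓; start 15:40 < 18:35? ✓ → yes.
Z: start 14:10 >= 12:30? ✓; start 14:10 < 18:35? ✓ → yes.
Result: L, N, P, Z.

L, N, P, Z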